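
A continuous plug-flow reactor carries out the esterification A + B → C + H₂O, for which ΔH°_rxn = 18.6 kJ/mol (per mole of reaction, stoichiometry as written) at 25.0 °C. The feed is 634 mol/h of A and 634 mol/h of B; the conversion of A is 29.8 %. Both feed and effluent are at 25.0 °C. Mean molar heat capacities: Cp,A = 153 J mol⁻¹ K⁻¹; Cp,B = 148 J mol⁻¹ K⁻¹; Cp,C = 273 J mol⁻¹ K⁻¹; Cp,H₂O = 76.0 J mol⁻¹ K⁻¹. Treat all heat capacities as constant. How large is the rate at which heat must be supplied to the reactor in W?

Extent of reaction ξ = 0.298 × 634 = 188.93 mol/h
Reaction term: ξ·ΔH°_rxn = 188.93 × 18.6 = 3514.1 kJ/h
Q = ΔH = 3514.1 kJ/h = 0.97615 kW
Heat supplied = 976.15 W

Q_in = 976 W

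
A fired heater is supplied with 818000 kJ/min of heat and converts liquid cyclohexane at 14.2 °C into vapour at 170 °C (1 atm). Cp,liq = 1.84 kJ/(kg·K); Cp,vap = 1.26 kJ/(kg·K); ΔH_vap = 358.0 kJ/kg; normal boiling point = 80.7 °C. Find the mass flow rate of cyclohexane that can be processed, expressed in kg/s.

ṁ = 23.0 kg/s

Δh = 1.84×(80.7−14.2) + 358.0 + 1.26×(170−80.7) = 592.88 kJ/kg
Q = 818000 kJ/min = 13633 kJ/s = 13633 kJ/s
ṁ = Q/Δh = 13633 / 592.88 = 22.995 kg/s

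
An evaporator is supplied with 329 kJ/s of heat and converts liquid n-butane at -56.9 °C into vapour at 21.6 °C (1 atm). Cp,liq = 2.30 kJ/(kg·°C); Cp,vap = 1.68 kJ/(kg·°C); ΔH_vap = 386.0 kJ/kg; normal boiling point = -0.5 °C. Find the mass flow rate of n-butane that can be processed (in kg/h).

ṁ = 2140 kg/h

Δh = 2.30×(-0.5−-56.9) + 386.0 + 1.68×(21.6−-0.5) = 552.85 kJ/kg
Q = 329 kJ/s = 329 kJ/s = 1.1844e+06 kJ/h
ṁ = Q/Δh = 1.1844e+06 / 552.85 = 2142.4 kg/h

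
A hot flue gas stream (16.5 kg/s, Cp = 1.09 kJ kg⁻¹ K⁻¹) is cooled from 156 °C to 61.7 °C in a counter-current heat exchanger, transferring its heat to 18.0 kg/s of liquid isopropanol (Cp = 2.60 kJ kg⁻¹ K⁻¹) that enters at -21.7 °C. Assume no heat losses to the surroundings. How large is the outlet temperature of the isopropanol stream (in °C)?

T_c,out = 14.5 °C

Heat released by hot stream: Q = 16.5 × 1.09 × (156 − 61.7) = 1696 kJ/s
Energy balance on cold side (adiabatic exchanger): Q = ṁ_c·Cp_c·(T_c,out − T_c,in)
T_c,out = -21.7 + 1696/(18.0 × 2.60) = 14.539 °C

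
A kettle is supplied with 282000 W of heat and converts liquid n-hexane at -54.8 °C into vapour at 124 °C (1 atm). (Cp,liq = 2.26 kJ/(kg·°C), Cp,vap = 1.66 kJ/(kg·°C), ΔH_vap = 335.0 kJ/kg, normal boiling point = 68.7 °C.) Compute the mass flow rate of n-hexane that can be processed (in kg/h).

ṁ = 1440 kg/h

Δh = 2.26×(68.7−-54.8) + 335.0 + 1.66×(124−68.7) = 705.91 kJ/kg
Q = 282000 W = 282 kJ/s = 1.0152e+06 kJ/h
ṁ = Q/Δh = 1.0152e+06 / 705.91 = 1438.1 kg/h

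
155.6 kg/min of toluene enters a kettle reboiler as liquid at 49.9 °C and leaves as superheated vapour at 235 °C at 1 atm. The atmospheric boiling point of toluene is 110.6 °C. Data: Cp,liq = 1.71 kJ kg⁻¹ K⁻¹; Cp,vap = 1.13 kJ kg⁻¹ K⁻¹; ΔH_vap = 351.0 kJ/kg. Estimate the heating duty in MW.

Q = 1.54 MW

liquid 49.9→110.6 °C: 103.8 kJ/kg
vaporisation at 110.6 °C: 351 kJ/kg
vapour 110.6→235 °C: 140.57 kJ/kg
Δh = 103.8 + 351 + 140.57 = 595.37 kJ/kg
Q = ṁ·Δh = 155.6 kg/min × 595.37 kJ/kg = 92639 kJ/min
|Q| = 1544 kW = 1.544 MW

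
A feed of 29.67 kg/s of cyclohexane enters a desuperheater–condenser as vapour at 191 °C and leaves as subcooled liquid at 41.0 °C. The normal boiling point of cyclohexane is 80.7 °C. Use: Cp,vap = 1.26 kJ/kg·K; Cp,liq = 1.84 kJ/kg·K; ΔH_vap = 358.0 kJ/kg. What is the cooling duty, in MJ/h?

vapour 191→80.7 °C: -138.98 kJ/kg
condensation at 80.7 °C: -358 kJ/kg
liquid 80.7→41.0 °C: -73.048 kJ/kg
Δh = -138.98 + -358 + -73.048 = -570.03 kJ/kg
Q = ṁ·Δh = 29.67 kg/s × -570.03 kJ/kg = -16913 kJ/s
|Q| = 16913 kW = 60886 MJ/h

Q_c = 60900 MJ/h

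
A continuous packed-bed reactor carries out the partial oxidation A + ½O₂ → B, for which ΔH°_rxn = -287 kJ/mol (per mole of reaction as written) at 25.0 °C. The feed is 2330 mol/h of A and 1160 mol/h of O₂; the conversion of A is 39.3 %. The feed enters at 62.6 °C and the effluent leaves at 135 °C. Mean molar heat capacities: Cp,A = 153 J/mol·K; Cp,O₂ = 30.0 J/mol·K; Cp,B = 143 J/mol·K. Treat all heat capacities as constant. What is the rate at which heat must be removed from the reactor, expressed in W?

Extent of reaction ξ = 0.393 × 2330 = 915.69 mol/h
Reaction term: ξ·ΔH°_rxn = 915.69 × -287 = -262800 kJ/h
Sensible, feed 62.6→25 °C: -14713 kJ/h
Outlet flows (mol/h): A 1414.3, O₂ 702.15, B 915.69
Sensible, products 25→135 °C: 40524 kJ/h
Q = ΔH = -236990 kJ/h = -65.831 kW
Heat removed = 65831 W

Q_out = 65800 W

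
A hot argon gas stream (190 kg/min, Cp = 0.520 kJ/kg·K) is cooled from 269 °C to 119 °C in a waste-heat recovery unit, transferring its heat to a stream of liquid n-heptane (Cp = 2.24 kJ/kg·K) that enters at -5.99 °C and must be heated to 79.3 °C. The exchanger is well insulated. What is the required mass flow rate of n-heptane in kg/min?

ṁ_c = 77.6 kg/min

Heat released by hot stream: Q = 190 × 0.520 × (269 − 119) = 14820 kJ/min
Energy balance on cold side (adiabatic exchanger): Q = ṁ_c·Cp_c·(T_c,out − T_c,in)
ṁ_c = 14820 / [2.24 × (79.3 − -5.99)] = 77.571 kg/min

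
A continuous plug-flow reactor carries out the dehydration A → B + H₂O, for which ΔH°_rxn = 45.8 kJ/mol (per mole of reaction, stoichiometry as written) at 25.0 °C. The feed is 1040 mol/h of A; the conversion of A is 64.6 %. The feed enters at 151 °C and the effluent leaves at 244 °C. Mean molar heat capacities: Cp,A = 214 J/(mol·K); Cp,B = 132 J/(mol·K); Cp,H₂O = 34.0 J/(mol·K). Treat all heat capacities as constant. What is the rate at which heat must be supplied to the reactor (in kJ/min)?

Q_in = 740 kJ/min

Extent of reaction ξ = 0.646 × 1040 = 671.84 mol/h
Reaction term: ξ·ΔH°_rxn = 671.84 × 45.8 = 30770 kJ/h
Sensible, feed 151→25 °C: -28043 kJ/h
Outlet flows (mol/h): A 368.16, B 671.84, H₂O 671.84
Sensible, products 25→244 °C: 41678 kJ/h
Q = ΔH = 44406 kJ/h = 12.335 kW
Heat supplied = 740.1 kJ/min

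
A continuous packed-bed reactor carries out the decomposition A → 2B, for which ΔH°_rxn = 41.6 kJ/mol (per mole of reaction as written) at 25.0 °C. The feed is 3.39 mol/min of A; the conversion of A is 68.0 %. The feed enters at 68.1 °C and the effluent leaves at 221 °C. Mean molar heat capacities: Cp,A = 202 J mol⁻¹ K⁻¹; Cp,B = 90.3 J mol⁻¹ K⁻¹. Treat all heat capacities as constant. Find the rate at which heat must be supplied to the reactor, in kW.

Extent of reaction ξ = 0.680 × 3.39 = 2.3052 mol/min
Reaction term: ξ·ΔH°_rxn = 2.3052 × 41.6 = 95.896 kJ/min
Sensible, feed 68.1→25 °C: -29.514 kJ/min
Outlet flows (mol/min): A 1.0848, B 4.6104
Sensible, products 25→221 °C: 124.55 kJ/min
Q = ΔH = 190.93 kJ/min = 3.1822 kW
Heat supplied = 3.1822 kW

Q_in = 3.18 kW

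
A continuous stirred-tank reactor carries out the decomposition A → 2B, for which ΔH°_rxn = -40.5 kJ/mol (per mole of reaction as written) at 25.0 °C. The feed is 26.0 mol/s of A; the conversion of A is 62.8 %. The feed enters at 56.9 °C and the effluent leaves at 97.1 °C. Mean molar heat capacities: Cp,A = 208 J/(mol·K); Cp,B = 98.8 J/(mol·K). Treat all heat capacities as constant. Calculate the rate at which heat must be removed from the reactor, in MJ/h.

Extent of reaction ξ = 0.628 × 26.0 = 16.328 mol/s
Reaction term: ξ·ΔH°_rxn = 16.328 × -40.5 = -661.28 kJ/s
Sensible, feed 56.9→25 °C: -172.52 kJ/s
Outlet flows (mol/s): A 9.672, B 32.656
Sensible, products 25→97.1 °C: 377.67 kJ/s
Q = ΔH = -456.13 kJ/s = -456.13 kW
Heat removed = 1642.1 MJ/h

Q_out = 1640 MJ/h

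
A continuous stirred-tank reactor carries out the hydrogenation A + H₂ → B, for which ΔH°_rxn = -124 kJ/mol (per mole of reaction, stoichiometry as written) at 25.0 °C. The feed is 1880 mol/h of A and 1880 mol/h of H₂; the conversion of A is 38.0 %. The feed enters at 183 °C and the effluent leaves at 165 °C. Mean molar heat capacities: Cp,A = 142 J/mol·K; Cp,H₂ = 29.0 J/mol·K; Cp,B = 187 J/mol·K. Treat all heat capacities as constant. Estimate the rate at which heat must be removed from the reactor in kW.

Q_out = 25.8 kW

Extent of reaction ξ = 0.380 × 1880 = 714.4 mol/h
Reaction term: ξ·ΔH°_rxn = 714.4 × -124 = -88586 kJ/h
Sensible, feed 183→25 °C: -50794 kJ/h
Outlet flows (mol/h): A 1165.6, H₂ 1165.6, B 714.4
Sensible, products 25→165 °C: 46607 kJ/h
Q = ΔH = -92772 kJ/h = -25.77 kW
Heat removed = 25.77 kW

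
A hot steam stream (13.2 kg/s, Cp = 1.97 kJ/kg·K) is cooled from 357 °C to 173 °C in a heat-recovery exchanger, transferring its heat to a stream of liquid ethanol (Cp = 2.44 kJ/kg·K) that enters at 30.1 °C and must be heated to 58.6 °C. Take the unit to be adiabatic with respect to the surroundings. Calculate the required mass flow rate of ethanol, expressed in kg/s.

Heat released by hot stream: Q = 13.2 × 1.97 × (357 − 173) = 4784.7 kJ/s
Energy balance on cold side (adiabatic exchanger): Q = ṁ_c·Cp_c·(T_c,out − T_c,in)
ṁ_c = 4784.7 / [2.44 × (58.6 − 30.1)] = 68.806 kg/s

ṁ_c = 68.8 kg/s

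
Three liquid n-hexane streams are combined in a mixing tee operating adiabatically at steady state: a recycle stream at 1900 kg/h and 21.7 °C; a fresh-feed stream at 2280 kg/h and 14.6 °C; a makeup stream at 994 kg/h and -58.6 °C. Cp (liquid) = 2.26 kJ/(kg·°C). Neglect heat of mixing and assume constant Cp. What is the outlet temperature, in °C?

T_out = 3.14 °C

Adiabatic, steady state ⇒ Σ ṁᵢCp,ᵢ(T_out − Tᵢ) = 0
T_out = Σ ṁᵢCp,ᵢTᵢ / Σ ṁᵢCp,ᵢ
      = 36769 / 11693 = 3.1445 °C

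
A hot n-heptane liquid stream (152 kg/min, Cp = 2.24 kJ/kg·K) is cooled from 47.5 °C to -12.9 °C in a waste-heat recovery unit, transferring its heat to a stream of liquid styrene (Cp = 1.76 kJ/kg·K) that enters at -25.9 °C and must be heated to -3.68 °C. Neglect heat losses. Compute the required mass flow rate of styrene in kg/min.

Heat released by hot stream: Q = 152 × 2.24 × (47.5 − -12.9) = 20565 kJ/min
Energy balance on cold side (adiabatic exchanger): Q = ṁ_c·Cp_c·(T_c,out − T_c,in)
ṁ_c = 20565 / [1.76 × (-3.68 − -25.9)] = 525.86 kg/min

ṁ_c = 526 kg/min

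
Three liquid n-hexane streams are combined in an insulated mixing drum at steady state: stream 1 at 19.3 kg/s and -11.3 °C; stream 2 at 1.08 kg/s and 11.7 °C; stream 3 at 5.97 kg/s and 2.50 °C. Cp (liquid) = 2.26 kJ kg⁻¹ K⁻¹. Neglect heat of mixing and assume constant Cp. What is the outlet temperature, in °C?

T_out = -7.23 °C

No heat crosses the boundary, so H_out = H_in.
T_out = Σ ṁᵢCp,ᵢTᵢ / Σ ṁᵢCp,ᵢ
      = -430.6 / 59.551 = -7.2307 °C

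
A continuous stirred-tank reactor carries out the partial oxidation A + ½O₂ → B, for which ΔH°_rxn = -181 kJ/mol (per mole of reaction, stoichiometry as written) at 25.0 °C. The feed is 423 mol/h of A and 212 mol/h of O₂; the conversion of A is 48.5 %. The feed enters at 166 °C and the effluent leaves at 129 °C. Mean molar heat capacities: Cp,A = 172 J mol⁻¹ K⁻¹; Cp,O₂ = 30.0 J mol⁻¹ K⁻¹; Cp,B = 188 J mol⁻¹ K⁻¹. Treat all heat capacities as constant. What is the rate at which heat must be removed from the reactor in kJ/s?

Extent of reaction ξ = 0.485 × 423 = 205.16 mol/h
Reaction term: ξ·ΔH°_rxn = 205.16 × -181 = -37133 kJ/h
Sensible, feed 166→25 °C: -11155 kJ/h
Outlet flows (mol/h): A 217.84, O₂ 109.42, B 205.16
Sensible, products 25→129 °C: 8249.4 kJ/h
Q = ΔH = -40039 kJ/h = -11.122 kW
Heat removed = 11.122 kJ/s

Q_out = 11.1 kJ/s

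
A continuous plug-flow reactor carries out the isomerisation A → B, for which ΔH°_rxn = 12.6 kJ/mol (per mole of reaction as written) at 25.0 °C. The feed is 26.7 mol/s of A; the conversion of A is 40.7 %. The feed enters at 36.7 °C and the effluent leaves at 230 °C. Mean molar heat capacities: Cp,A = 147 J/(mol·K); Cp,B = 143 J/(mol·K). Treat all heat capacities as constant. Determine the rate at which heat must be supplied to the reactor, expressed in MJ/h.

Q_in = 3190 MJ/h

Extent of reaction ξ = 0.407 × 26.7 = 10.867 mol/s
Reaction term: ξ·ΔH°_rxn = 10.867 × 12.6 = 136.92 kJ/s
Sensible, feed 36.7→25 °C: -45.921 kJ/s
Outlet flows (mol/s): A 15.833, B 10.867
Sensible, products 25→230 °C: 795.69 kJ/s
Q = ΔH = 886.7 kJ/s = 886.7 kW
Heat supplied = 3192.1 MJ/h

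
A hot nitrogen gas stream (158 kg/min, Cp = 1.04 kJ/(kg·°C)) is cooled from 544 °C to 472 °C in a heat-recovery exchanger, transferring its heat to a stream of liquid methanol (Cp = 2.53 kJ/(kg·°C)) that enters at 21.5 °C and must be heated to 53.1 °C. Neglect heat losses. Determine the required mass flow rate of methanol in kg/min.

Heat released by hot stream: Q = 158 × 1.04 × (544 − 472) = 11831 kJ/min
Energy balance on cold side (adiabatic exchanger): Q = ṁ_c·Cp_c·(T_c,out − T_c,in)
ṁ_c = 11831 / [2.53 × (53.1 − 21.5)] = 147.98 kg/min

ṁ_c = 148 kg/min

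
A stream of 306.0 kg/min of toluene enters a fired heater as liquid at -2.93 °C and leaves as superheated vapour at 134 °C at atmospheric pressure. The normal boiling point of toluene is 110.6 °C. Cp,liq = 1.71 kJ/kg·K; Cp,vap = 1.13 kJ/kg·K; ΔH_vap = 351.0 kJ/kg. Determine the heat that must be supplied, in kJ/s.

liquid -2.93→110.6 °C: 194.14 kJ/kg
vaporisation at 110.6 °C: 351 kJ/kg
vapour 110.6→134 °C: 26.442 kJ/kg
Δh = 194.14 + 351 + 26.442 = 571.58 kJ/kg
Q = ṁ·Δh = 306.0 kg/min × 571.58 kJ/kg = 174900 kJ/min
|Q| = 2915 kW

Q = 2920 kJ/s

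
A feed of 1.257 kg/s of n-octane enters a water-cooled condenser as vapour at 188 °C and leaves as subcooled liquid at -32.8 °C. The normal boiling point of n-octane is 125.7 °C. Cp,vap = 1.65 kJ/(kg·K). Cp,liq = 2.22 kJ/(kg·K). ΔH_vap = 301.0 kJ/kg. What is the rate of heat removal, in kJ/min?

vapour 188→125.7 °C: -102.79 kJ/kg
condensation at 125.7 °C: -301 kJ/kg
liquid 125.7→-32.8 °C: -351.87 kJ/kg
Δh = -102.79 + -301 + -351.87 = -755.66 kJ/kg
Q = ṁ·Δh = 1.257 kg/s × -755.66 kJ/kg = -949.87 kJ/s
|Q| = 949.87 kW = 56992 kJ/min

Q_c = 57000 kJ/min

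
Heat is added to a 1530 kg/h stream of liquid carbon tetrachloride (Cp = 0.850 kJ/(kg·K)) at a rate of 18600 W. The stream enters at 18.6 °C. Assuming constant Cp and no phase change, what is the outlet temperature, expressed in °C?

T_out = 70.1 °C

Q = 18600 W = 66960 kJ/h
ΔT = Q/(ṁ·Cp) = 66960/(1530×0.850) = 51.488 K
T_out = 18.6 + 51.488 = 70.088 °C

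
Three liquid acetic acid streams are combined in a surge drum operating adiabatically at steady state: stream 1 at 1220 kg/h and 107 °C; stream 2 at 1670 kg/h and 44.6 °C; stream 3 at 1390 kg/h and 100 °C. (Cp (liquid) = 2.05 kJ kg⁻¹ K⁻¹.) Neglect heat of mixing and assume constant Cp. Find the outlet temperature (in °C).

T_out = 80.4 °C

No heat crosses the boundary, so H_out = H_in.
T_out = Σ ṁᵢCp,ᵢTᵢ / Σ ṁᵢCp,ᵢ
      = 705250 / 8774 = 80.379 °C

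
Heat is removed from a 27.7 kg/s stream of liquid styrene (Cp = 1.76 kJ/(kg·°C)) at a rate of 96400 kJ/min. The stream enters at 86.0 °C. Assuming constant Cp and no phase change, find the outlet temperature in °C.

Q = 96400 kJ/min = 1606.7 kJ/s
ΔT = Q/(ṁ·Cp) = 1606.7/(27.7×1.76) = 32.956 K
T_out = 86.0 − 32.956 = 53.044 °C

T_out = 53.0 °C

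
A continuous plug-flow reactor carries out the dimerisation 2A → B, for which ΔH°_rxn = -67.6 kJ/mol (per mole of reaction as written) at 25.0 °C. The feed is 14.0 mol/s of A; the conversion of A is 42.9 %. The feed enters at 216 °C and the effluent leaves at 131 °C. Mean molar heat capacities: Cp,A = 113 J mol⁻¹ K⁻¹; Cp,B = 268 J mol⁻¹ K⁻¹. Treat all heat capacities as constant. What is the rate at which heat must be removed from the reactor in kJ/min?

Extent of reaction ξ = 0.429 × 14.0 / 2 = 3.003 mol/s
Reaction term: ξ·ΔH°_rxn = 3.003 × -67.6 = -203 kJ/s
Sensible, feed 216→25 °C: -302.16 kJ/s
Outlet flows (mol/s): A 7.994, B 3.003
Sensible, products 25→131 °C: 181.06 kJ/s
Q = ΔH = -324.1 kJ/s = -324.1 kW
Heat removed = 19446 kJ/min

Q_out = 19400 kJ/min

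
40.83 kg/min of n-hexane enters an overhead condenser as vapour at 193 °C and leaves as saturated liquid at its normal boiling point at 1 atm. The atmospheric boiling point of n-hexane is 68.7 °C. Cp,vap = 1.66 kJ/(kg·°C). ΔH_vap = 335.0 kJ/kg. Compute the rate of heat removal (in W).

vapour 193→68.7 °C: -206.34 kJ/kg
condensation at 68.7 °C: -335 kJ/kg
Δh = -206.34 + -335 = -541.34 kJ/kg
Q = ṁ·Δh = 40.83 kg/min × -541.34 kJ/kg = -22103 kJ/min
|Q| = 368.38 kW = 368380 W

Q_c = 368000 W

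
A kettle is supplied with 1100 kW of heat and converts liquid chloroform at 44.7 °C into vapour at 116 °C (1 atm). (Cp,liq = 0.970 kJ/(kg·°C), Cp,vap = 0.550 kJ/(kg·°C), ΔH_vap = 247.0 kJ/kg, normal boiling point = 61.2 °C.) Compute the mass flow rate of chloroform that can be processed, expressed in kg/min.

Δh = 0.970×(61.2−44.7) + 247.0 + 0.550×(116−61.2) = 293.14 kJ/kg
Q = 1100 kW = 1100 kJ/s = 66000 kJ/min
ṁ = Q/Δh = 66000 / 293.14 = 225.14 kg/min

ṁ = 225 kg/min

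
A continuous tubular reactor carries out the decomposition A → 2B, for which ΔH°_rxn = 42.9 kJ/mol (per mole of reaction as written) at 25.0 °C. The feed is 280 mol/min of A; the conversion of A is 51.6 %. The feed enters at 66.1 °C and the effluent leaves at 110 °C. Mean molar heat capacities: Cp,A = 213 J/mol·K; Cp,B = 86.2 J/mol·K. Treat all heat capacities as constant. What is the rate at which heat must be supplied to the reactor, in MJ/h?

Extent of reaction ξ = 0.516 × 280 = 144.48 mol/min
Reaction term: ξ·ΔH°_rxn = 144.48 × 42.9 = 6198.2 kJ/min
Sensible, feed 66.1→25 °C: -2451.2 kJ/min
Outlet flows (mol/min): A 135.52, B 288.96
Sensible, products 25→110 °C: 4570.8 kJ/min
Q = ΔH = 8317.8 kJ/min = 138.63 kW
Heat supplied = 499.07 MJ/h

Q_in = 499 MJ/h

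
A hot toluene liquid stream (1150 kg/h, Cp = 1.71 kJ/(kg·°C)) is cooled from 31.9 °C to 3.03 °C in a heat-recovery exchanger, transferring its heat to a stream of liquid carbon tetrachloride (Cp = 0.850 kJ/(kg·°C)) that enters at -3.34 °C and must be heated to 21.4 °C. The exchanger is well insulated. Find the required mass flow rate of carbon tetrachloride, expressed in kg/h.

ṁ_c = 2700 kg/h

Heat released by hot stream: Q = 1150 × 1.71 × (31.9 − 3.03) = 56773 kJ/h
Energy balance on cold side (adiabatic exchanger): Q = ṁ_c·Cp_c·(T_c,out − T_c,in)
ṁ_c = 56773 / [0.850 × (21.4 − -3.34)] = 2699.7 kg/h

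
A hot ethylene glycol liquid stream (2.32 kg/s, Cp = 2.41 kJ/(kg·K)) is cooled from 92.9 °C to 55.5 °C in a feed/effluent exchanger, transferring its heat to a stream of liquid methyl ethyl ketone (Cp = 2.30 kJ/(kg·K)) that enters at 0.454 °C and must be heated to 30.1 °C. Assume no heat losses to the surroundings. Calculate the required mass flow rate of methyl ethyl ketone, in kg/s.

Heat released by hot stream: Q = 2.32 × 2.41 × (92.9 − 55.5) = 209.11 kJ/s
Energy balance on cold side (adiabatic exchanger): Q = ṁ_c·Cp_c·(T_c,out − T_c,in)
ṁ_c = 209.11 / [2.30 × (30.1 − 0.454)] = 3.0668 kg/s

ṁ_c = 3.07 kg/s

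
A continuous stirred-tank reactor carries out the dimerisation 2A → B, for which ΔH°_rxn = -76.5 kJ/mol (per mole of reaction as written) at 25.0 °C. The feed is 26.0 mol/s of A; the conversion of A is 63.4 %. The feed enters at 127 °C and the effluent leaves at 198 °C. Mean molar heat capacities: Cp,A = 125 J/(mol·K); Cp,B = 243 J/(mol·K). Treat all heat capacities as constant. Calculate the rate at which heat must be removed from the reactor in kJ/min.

Q_out = 24600 kJ/min

Extent of reaction ξ = 0.634 × 26.0 / 2 = 8.242 mol/s
Reaction term: ξ·ΔH°_rxn = 8.242 × -76.5 = -630.51 kJ/s
Sensible, feed 127→25 °C: -331.5 kJ/s
Outlet flows (mol/s): A 9.516, B 8.242
Sensible, products 25→198 °C: 552.27 kJ/s
Q = ΔH = -409.74 kJ/s = -409.74 kW
Heat removed = 24585 kJ/min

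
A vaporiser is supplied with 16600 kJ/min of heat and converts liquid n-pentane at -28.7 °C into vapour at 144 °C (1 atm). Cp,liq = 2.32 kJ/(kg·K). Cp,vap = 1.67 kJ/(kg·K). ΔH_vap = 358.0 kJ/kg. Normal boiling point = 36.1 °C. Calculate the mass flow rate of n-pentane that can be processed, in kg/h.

Δh = 2.32×(36.1−-28.7) + 358.0 + 1.67×(144−36.1) = 688.53 kJ/kg
Q = 16600 kJ/min = 276.67 kJ/s = 996000 kJ/h
ṁ = Q/Δh = 996000 / 688.53 = 1446.6 kg/h

ṁ = 1450 kg/h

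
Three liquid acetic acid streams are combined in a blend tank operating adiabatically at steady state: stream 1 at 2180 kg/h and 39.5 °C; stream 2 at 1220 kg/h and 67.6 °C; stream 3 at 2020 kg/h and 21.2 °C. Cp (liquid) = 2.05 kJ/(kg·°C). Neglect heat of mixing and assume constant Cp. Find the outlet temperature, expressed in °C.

Adiabatic, steady state ⇒ Σ ṁᵢCp,ᵢ(T_out − Tᵢ) = 0
Σ ṁᵢCp,ᵢTᵢ = 2180×2.05×39.5 + 1220×2.05×67.6 + 2020×2.05×21.2 = 433380
Σ ṁᵢCp,ᵢ = 2180×2.05 + 1220×2.05 + 2020×2.05 = 11111
T_out = 433380 / 11111 = 39.005 °C

T_out = 39.0 °C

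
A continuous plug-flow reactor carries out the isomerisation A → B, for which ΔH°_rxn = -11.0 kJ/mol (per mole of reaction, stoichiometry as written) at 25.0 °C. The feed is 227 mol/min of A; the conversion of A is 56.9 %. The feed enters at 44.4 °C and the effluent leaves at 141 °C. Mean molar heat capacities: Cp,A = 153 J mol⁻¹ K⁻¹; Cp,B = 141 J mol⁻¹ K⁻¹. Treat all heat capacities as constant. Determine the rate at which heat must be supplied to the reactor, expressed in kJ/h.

Extent of reaction ξ = 0.569 × 227 = 129.16 mol/min
Reaction term: ξ·ΔH°_rxn = 129.16 × -11.0 = -1420.8 kJ/min
Sensible, feed 44.4→25 °C: -673.78 kJ/min
Outlet flows (mol/min): A 97.837, B 129.16
Sensible, products 25→141 °C: 3849 kJ/min
Q = ΔH = 1754.4 kJ/min = 29.24 kW
Heat supplied = 105270 kJ/h

Q_in = 105000 kJ/h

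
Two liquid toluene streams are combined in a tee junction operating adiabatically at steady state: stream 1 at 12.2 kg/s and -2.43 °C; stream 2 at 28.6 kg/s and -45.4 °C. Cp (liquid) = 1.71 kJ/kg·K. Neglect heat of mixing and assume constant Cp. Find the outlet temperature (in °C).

T_out = -32.6 °C

Adiabatic, steady state ⇒ Σ ṁᵢCp,ᵢ(T_out − Tᵢ) = 0
T_out = Σ ṁᵢCp,ᵢTᵢ / Σ ṁᵢCp,ᵢ
      = -2271 / 69.768 = -32.551 °C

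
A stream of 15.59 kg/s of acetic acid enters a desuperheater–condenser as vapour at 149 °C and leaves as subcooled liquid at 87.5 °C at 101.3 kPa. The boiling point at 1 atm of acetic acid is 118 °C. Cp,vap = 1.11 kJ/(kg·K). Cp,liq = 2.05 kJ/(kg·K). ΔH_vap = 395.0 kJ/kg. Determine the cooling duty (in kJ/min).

Q_c = 460000 kJ/min

vapour 149→118 °C: -34.41 kJ/kg
condensation at 118 °C: -395 kJ/kg
liquid 118→87.5 °C: -62.525 kJ/kg
Δh = -34.41 + -395 + -62.525 = -491.94 kJ/kg
Q = ṁ·Δh = 15.59 kg/s × -491.94 kJ/kg = -7669.3 kJ/s
|Q| = 7669.3 kW = 460160 kJ/min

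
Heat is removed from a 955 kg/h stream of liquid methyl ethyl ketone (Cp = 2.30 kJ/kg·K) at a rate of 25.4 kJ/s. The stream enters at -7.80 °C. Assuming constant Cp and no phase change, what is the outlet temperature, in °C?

Q = 25.4 kJ/s = 91440 kJ/h
ΔT = Q/(ṁ·Cp) = 91440/(955×2.30) = 41.63 K
T_out = -7.80 − 41.63 = -49.43 °C

T_out = -49.4 °C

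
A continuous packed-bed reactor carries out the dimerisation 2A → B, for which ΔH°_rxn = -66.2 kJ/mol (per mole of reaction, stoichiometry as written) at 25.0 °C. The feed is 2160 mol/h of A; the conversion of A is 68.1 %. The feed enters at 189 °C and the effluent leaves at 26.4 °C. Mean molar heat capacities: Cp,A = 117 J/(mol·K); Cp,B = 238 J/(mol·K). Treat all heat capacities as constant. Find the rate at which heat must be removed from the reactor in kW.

Extent of reaction ξ = 0.681 × 2160 / 2 = 735.48 mol/h
Reaction term: ξ·ΔH°_rxn = 735.48 × -66.2 = -48689 kJ/h
Sensible, feed 189→25 °C: -41446 kJ/h
Outlet flows (mol/h): A 689.04, B 735.48
Sensible, products 25→26.4 °C: 357.93 kJ/h
Q = ΔH = -89777 kJ/h = -24.938 kW
Heat removed = 24.938 kW

Q_out = 24.9 kW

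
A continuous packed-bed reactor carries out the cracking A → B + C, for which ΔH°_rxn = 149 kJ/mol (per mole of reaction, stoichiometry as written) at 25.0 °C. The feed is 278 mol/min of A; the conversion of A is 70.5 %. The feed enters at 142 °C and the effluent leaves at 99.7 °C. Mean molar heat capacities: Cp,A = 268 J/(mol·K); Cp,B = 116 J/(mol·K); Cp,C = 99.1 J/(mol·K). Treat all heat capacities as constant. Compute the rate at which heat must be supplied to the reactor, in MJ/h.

Extent of reaction ξ = 0.705 × 278 = 195.99 mol/min
Reaction term: ξ·ΔH°_rxn = 195.99 × 149 = 29203 kJ/min
Sensible, feed 142→25 °C: -8717 kJ/min
Outlet flows (mol/min): A 82.01, B 195.99, C 195.99
Sensible, products 25→99.7 °C: 4791 kJ/min
Q = ΔH = 25277 kJ/min = 421.28 kW
Heat supplied = 1516.6 MJ/h

Q_in = 1520 MJ/h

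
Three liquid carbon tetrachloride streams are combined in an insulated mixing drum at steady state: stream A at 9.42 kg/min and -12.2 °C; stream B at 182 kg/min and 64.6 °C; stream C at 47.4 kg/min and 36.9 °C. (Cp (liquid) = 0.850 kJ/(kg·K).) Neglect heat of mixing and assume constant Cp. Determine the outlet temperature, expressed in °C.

T_out = 56.1 °C

Energy balance with Q = 0: Σ ṁᵢCp,ᵢ(T_out − Tᵢ) = 0
Σ ṁᵢCp,ᵢTᵢ = 9.42×0.850×-12.2 + 182×0.850×64.6 + 47.4×0.850×36.9 = 11383
Σ ṁᵢCp,ᵢ = 9.42×0.850 + 182×0.850 + 47.4×0.850 = 203
T_out = 11383 / 203 = 56.073 °C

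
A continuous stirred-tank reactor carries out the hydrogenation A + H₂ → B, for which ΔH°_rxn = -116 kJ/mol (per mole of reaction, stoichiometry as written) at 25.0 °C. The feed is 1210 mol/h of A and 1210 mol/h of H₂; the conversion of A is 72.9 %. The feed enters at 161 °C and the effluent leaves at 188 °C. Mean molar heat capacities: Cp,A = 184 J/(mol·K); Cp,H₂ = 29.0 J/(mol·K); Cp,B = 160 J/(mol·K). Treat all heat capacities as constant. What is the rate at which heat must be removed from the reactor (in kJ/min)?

Q_out = 1720 kJ/min

Extent of reaction ξ = 0.729 × 1210 = 882.09 mol/h
Reaction term: ξ·ΔH°_rxn = 882.09 × -116 = -102320 kJ/h
Sensible, feed 161→25 °C: -35051 kJ/h
Outlet flows (mol/h): A 327.91, H₂ 327.91, B 882.09
Sensible, products 25→188 °C: 34390 kJ/h
Q = ΔH = -102980 kJ/h = -28.607 kW
Heat removed = 1716.4 kJ/min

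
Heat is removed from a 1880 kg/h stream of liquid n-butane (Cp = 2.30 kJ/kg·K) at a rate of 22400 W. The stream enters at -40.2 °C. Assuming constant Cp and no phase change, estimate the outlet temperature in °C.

T_out = -58.8 °C

Q = 22400 W = 80640 kJ/h
ΔT = Q/(ṁ·Cp) = 80640/(1880×2.30) = 18.649 K
T_out = -40.2 − 18.649 = -58.849 °C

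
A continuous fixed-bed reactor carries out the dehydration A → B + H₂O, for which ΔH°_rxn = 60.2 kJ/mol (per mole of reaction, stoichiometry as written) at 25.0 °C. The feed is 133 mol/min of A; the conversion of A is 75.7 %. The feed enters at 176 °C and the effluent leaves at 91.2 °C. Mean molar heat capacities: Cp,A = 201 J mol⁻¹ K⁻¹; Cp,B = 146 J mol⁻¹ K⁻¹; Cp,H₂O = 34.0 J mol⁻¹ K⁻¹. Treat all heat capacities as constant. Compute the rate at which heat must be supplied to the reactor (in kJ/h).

Q_in = 219000 kJ/h

Extent of reaction ξ = 0.757 × 133 = 100.68 mol/min
Reaction term: ξ·ΔH°_rxn = 100.68 × 60.2 = 6061 kJ/min
Sensible, feed 176→25 °C: -4036.7 kJ/min
Outlet flows (mol/min): A 32.319, B 100.68, H₂O 100.68
Sensible, products 25→91.2 °C: 1629.8 kJ/min
Q = ΔH = 3654.1 kJ/min = 60.901 kW
Heat supplied = 219240 kJ/h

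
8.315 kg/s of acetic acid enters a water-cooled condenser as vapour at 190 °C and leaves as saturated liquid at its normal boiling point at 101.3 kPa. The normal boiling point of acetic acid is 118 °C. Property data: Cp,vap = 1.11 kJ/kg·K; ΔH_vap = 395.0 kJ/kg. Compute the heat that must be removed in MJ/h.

Q_c = 14200 MJ/h

vapour 190→118 °C: -79.92 kJ/kg
condensation at 118 °C: -395 kJ/kg
Δh = -79.92 + -395 = -474.92 kJ/kg
Q = ṁ·Δh = 8.315 kg/s × -474.92 kJ/kg = -3949 kJ/s
|Q| = 3949 kW = 14216 MJ/h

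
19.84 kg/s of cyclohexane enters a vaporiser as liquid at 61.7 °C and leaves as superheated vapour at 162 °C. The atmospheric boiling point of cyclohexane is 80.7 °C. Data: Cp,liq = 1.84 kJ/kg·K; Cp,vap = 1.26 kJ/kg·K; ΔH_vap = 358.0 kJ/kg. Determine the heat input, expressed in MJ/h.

Q = 35400 MJ/h

liquid 61.7→80.7 °C: 34.96 kJ/kg
vaporisation at 80.7 °C: 358 kJ/kg
vapour 80.7→162 °C: 102.44 kJ/kg
Δh = 34.96 + 358 + 102.44 = 495.4 kJ/kg
Q = ṁ·Δh = 19.84 kg/s × 495.4 kJ/kg = 9828.7 kJ/s
|Q| = 9828.7 kW = 35383 MJ/h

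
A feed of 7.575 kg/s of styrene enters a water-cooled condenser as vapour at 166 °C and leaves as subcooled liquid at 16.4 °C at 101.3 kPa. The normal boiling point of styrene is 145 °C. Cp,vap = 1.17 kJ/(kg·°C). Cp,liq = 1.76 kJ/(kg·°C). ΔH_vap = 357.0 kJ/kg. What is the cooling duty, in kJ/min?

vapour 166→145 °C: -24.57 kJ/kg
condensation at 145 °C: -357 kJ/kg
liquid 145→16.4 °C: -226.34 kJ/kg
Δh = -24.57 + -357 + -226.34 = -607.91 kJ/kg
Q = ṁ·Δh = 7.575 kg/s × -607.91 kJ/kg = -4604.9 kJ/s
|Q| = 4604.9 kW = 276290 kJ/min

Q_c = 276000 kJ/min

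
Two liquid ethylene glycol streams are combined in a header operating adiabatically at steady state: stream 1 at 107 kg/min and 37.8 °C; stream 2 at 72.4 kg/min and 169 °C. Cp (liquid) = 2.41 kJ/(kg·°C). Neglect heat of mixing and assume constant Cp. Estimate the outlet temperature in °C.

T_out = 90.7 °C

Energy balance with Q = 0: Σ ṁᵢCp,ᵢ(T_out − Tᵢ) = 0
T_out = Σ ṁᵢCp,ᵢTᵢ / Σ ṁᵢCp,ᵢ
      = 39235 / 432.35 = 90.748 °C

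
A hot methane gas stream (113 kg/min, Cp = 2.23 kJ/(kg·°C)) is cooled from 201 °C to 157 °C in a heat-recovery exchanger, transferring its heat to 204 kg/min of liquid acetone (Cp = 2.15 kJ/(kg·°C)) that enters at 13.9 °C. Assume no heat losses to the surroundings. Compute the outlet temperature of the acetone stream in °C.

Heat released by hot stream: Q = 113 × 2.23 × (201 − 157) = 11088 kJ/min
Energy balance on cold side (adiabatic exchanger): Q = ṁ_c·Cp_c·(T_c,out − T_c,in)
T_c,out = 13.9 + 11088/(204 × 2.15) = 39.179 °C

T_c,out = 39.2 °C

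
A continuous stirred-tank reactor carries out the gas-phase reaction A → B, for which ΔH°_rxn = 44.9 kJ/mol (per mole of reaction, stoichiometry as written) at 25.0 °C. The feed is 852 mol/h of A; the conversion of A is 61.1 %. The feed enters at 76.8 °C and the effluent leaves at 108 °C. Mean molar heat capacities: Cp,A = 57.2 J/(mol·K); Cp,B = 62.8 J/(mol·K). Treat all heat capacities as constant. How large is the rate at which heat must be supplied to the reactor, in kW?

Extent of reaction ξ = 0.611 × 852 = 520.57 mol/h
Reaction term: ξ·ΔH°_rxn = 520.57 × 44.9 = 23374 kJ/h
Sensible, feed 76.8→25 °C: -2524.4 kJ/h
Outlet flows (mol/h): A 331.43, B 520.57
Sensible, products 25→108 °C: 4286.9 kJ/h
Q = ΔH = 25136 kJ/h = 6.9823 kW
Heat supplied = 6.9823 kW

Q_in = 6.98 kW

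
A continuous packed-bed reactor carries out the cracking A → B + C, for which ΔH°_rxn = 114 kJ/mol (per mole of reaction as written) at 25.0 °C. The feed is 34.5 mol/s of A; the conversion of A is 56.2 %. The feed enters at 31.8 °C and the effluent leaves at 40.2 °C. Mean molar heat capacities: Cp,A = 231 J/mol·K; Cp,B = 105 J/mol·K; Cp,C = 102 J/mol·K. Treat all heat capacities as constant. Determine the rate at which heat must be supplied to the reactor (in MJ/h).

Q_in = 8170 MJ/h

Extent of reaction ξ = 0.562 × 34.5 = 19.389 mol/s
Reaction term: ξ·ΔH°_rxn = 19.389 × 114 = 2210.3 kJ/s
Sensible, feed 31.8→25 °C: -54.193 kJ/s
Outlet flows (mol/s): A 15.111, B 19.389, C 19.389
Sensible, products 25→40.2 °C: 114.06 kJ/s
Q = ΔH = 2270.2 kJ/s = 2270.2 kW
Heat supplied = 8172.8 MJ/h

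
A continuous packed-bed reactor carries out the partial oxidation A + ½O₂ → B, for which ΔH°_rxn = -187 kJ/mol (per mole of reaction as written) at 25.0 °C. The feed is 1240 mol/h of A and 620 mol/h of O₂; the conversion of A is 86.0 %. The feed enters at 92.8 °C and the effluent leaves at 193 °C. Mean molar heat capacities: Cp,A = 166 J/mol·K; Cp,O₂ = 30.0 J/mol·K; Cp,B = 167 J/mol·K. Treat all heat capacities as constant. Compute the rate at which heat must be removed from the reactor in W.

Extent of reaction ξ = 0.860 × 1240 = 1066.4 mol/h
Reaction term: ξ·ΔH°_rxn = 1066.4 × -187 = -199420 kJ/h
Sensible, feed 92.8→25 °C: -15217 kJ/h
Outlet flows (mol/h): A 173.6, O₂ 86.8, B 1066.4
Sensible, products 25→193 °C: 35198 kJ/h
Q = ΔH = -179440 kJ/h = -49.843 kW
Heat removed = 49843 W

Q_out = 49800 W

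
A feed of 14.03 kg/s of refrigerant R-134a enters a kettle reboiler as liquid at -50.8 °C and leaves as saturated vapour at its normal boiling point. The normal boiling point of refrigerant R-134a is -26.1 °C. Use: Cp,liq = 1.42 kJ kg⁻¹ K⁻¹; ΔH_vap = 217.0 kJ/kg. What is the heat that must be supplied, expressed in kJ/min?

Q = 212000 kJ/min

liquid -50.8→-26.1 °C: 35.074 kJ/kg
vaporisation at -26.1 °C: 217 kJ/kg
Δh = 35.074 + 217 = 252.07 kJ/kg
Q = ṁ·Δh = 14.03 kg/s × 252.07 kJ/kg = 3536.6 kJ/s
|Q| = 3536.6 kW = 212200 kJ/min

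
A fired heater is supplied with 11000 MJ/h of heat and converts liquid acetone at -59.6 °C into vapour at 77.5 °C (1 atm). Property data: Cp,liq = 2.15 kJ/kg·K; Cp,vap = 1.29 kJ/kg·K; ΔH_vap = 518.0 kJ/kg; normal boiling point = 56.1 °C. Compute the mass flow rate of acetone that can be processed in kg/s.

ṁ = 3.85 kg/s

Δh = 2.15×(56.1−-59.6) + 518.0 + 1.29×(77.5−56.1) = 794.36 kJ/kg
Q = 11000 MJ/h = 3055.6 kJ/s = 3055.6 kJ/s
ṁ = Q/Δh = 3055.6 / 794.36 = 3.8466 kg/s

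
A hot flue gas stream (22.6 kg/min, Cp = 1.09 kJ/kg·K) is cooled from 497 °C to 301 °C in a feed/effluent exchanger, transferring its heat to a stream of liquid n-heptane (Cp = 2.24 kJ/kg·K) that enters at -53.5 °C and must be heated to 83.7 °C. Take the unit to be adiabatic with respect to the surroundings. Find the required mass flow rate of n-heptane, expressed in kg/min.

ṁ_c = 15.7 kg/min

Heat released by hot stream: Q = 22.6 × 1.09 × (497 − 301) = 4828.3 kJ/min
Energy balance on cold side (adiabatic exchanger): Q = ṁ_c·Cp_c·(T_c,out − T_c,in)
ṁ_c = 4828.3 / [2.24 × (83.7 − -53.5)] = 15.71 kg/min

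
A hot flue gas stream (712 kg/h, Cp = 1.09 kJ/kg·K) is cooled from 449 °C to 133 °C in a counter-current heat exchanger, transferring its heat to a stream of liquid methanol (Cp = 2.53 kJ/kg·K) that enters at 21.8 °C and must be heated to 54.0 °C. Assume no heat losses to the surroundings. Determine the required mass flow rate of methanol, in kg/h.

ṁ_c = 3010 kg/h

Heat released by hot stream: Q = 712 × 1.09 × (449 − 133) = 245240 kJ/h
Energy balance on cold side (adiabatic exchanger): Q = ṁ_c·Cp_c·(T_c,out − T_c,in)
ṁ_c = 245240 / [2.53 × (54.0 − 21.8)] = 3010.4 kg/h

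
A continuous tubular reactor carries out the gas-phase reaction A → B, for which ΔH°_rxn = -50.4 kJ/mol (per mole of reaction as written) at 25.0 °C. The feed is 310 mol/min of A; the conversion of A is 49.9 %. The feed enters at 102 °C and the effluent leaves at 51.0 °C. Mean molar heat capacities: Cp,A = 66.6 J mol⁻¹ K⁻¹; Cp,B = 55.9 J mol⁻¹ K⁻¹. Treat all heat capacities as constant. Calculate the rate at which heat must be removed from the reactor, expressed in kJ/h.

Extent of reaction ξ = 0.499 × 310 = 154.69 mol/min
Reaction term: ξ·ΔH°_rxn = 154.69 × -50.4 = -7796.4 kJ/min
Sensible, feed 102→25 °C: -1589.7 kJ/min
Outlet flows (mol/min): A 155.31, B 154.69
Sensible, products 25→51.0 °C: 493.76 kJ/min
Q = ΔH = -8892.4 kJ/min = -148.21 kW
Heat removed = 533540 kJ/h

Q_out = 534000 kJ/h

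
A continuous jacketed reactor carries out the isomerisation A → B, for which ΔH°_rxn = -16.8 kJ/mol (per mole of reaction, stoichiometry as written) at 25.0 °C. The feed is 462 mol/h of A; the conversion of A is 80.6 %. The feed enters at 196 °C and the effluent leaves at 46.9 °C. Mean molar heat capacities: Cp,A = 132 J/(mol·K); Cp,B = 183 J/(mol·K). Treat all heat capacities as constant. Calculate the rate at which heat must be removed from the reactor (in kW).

Q_out = 4.15 kW

Extent of reaction ξ = 0.806 × 462 = 372.37 mol/h
Reaction term: ξ·ΔH°_rxn = 372.37 × -16.8 = -6255.8 kJ/h
Sensible, feed 196→25 °C: -10428 kJ/h
Outlet flows (mol/h): A 89.628, B 372.37
Sensible, products 25→46.9 °C: 1751.5 kJ/h
Q = ΔH = -14933 kJ/h = -4.148 kW
Heat removed = 4.148 kW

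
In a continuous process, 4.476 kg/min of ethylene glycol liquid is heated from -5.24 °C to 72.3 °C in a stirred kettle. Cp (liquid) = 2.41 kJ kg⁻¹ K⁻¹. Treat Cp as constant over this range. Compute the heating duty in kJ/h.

Q = 50200 kJ/h

Q = ṁ·Cp·ΔT = 4.476 × 2.41 × (72.3 − -5.24) = 836.44 kJ/min
Converting: 836.44 / 60 s = 13.941 kW
Heating duty = 50186 kJ/h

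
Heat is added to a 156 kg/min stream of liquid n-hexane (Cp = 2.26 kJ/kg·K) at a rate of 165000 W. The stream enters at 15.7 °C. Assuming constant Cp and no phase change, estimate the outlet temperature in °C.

T_out = 43.8 °C

Q = 165000 W = 9900 kJ/min
ΔT = Q/(ṁ·Cp) = 9900/(156×2.26) = 28.08 K
T_out = 15.7 + 28.08 = 43.78 °C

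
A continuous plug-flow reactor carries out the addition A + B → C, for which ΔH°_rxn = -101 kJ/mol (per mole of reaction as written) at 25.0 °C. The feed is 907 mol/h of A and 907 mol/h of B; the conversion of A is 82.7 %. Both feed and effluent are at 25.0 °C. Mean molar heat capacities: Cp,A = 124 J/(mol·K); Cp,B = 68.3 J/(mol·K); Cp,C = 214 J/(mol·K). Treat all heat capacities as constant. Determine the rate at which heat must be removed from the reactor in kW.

Q_out = 21.0 kW

Extent of reaction ξ = 0.827 × 907 = 750.09 mol/h
Reaction term: ξ·ΔH°_rxn = 750.09 × -101 = -75759 kJ/h
Q = ΔH = -75759 kJ/h = -21.044 kW
Heat removed = 21.044 kW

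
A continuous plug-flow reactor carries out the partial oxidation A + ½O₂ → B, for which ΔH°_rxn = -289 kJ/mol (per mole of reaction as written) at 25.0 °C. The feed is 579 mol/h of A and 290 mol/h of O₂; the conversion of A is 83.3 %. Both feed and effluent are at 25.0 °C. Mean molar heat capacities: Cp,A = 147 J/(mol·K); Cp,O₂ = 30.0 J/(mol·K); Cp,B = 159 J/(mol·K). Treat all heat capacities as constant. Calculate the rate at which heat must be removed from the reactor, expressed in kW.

Q_out = 38.7 kW

Extent of reaction ξ = 0.833 × 579 = 482.31 mol/h
Reaction term: ξ·ΔH°_rxn = 482.31 × -289 = -139390 kJ/h
Q = ΔH = -139390 kJ/h = -38.719 kW
Heat removed = 38.719 kW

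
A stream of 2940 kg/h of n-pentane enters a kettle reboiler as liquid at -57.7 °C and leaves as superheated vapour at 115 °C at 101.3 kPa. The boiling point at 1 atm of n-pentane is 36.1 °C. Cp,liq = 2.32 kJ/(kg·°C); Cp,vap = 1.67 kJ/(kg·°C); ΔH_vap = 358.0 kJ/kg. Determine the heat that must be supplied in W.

Q = 578000 W

liquid -57.7→36.1 °C: 217.62 kJ/kg
vaporisation at 36.1 °C: 358 kJ/kg
vapour 36.1→115 °C: 131.76 kJ/kg
Δh = 217.62 + 358 + 131.76 = 707.38 kJ/kg
Q = ṁ·Δh = 2940 kg/h × 707.38 kJ/kg = 2.0797e+06 kJ/h
|Q| = 577.69 kW = 577690 W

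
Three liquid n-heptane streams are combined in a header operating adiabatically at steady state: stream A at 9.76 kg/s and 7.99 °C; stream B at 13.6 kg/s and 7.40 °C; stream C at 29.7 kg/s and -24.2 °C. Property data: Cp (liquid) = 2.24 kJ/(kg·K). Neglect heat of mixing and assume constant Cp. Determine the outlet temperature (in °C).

Energy balance with Q = 0: Σ ṁᵢCp,ᵢ(T_out − Tᵢ) = 0
T_out = Σ ṁᵢCp,ᵢTᵢ / Σ ṁᵢCp,ᵢ
      = -1209.9 / 118.85 = -10.179 °C

T_out = -10.2 °C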